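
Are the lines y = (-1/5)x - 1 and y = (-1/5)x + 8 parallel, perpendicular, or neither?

Slope of line 1: m1 = -1/5
Slope of line 2: m2 = -1/5
Two lines are parallel if and only if they have equal slopes (or both are vertical).
Here m1 = m2 = -1/5, confirming the lines are parallel.

Parallel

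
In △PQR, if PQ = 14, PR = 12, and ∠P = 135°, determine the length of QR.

Law of cosines: QR^2 = 14^2 + 12^2 - 2(14)(12)cos(135°) = 168*sqrt(2) + 340, so QR = 2*sqrt(42*sqrt(2) + 85).

2*sqrt(42*sqrt(2) + 85)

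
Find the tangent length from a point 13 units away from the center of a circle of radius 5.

tangent = √(d² - r²) = √(13² - 5²) = √(169 - 25) = √144 = 12

12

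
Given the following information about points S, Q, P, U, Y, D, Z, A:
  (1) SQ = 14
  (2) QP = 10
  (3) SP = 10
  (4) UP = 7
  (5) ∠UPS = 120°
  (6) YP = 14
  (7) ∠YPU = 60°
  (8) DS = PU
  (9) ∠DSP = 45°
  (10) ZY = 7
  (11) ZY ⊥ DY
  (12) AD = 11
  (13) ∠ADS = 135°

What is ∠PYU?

Step 1: By the law of cosines on triangle YPU: YU² = 14² + 7² − 2·14·7·cos(60°) = 147, so YU = 7·√3.
Step 2: By the inverse law of cosines on triangle PYU: cos(∠PYU) = (14² + (7·√3)² − 7²) / (2·14·7·√3) = 294/339.48 = 0.866, so ∠PYU = 30°.

Therefore, the measure of angle ∠PYU = 30°.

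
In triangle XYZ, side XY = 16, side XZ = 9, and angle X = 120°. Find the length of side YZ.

When two sides and the included angle are known, the law of cosines gives the third side.
c^2 = a^2 + b^2 - 2ab cos(C) generalizes the Pythagorean theorem to non-right triangles.
Here: YZ^2 = 256 + 81 - 288*(-1/2) = 481
YZ = sqrt(481)

sqrt(481)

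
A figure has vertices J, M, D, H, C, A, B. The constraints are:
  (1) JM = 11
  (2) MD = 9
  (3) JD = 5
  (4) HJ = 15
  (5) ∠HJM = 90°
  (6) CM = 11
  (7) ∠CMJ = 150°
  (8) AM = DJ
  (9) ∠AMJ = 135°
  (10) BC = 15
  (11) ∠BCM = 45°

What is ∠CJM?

Step 1: By the law of cosines on triangle JMC: JC² = 11² + 11² − 2·11·11·cos(150°) = 451.58, so JC ≈ 21.25.
Step 2: By the inverse law of cosines on triangle CJM: cos(∠CJM) = (21.25² + 11² − 11²) / (2·21.25·11) = 451.58/467.51 = 0.9659, so ∠CJM = 15°.

Therefore, the measure of angle ∠CJM = 15°.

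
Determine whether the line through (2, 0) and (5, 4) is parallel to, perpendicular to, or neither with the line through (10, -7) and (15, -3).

Slope of line 1: m1 = (4 - 0)/(5 - 2) = 4/3 = 4/3
Slope of line 2: m2 = (-3 - -7)/(15 - 10) = 4/5 = 4/5
m1 != m2 and m1*m2 = 16/15 != -1. Neither.

Neither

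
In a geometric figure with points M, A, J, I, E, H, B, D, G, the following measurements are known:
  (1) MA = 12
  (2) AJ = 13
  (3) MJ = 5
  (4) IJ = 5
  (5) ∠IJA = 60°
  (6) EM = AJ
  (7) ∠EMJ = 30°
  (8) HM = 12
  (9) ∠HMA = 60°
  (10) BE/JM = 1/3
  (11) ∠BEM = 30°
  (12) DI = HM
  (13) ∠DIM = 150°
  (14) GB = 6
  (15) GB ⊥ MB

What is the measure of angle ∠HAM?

Step 1: By the law of cosines on triangle AMH: AH² = 12² + 12² − 2·12·12·cos(60°) = 144, so AH = 12.
Step 2: By the inverse law of cosines on triangle HAM: cos(∠HAM) = (12² + 12² − 12²) / (2·12·12) = 144/288 = 0.5, so ∠HAM = 60°.

Therefore, the measure of angle ∠HAM = 60°.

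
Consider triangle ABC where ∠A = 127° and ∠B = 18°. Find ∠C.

By the triangle angle sum property, the three interior angles of any triangle add up to 180°.
We know angle A = 127° and angle B = 18°, so their sum is 145°.
Therefore angle C = 180° - 145° = 35°.

35 degrees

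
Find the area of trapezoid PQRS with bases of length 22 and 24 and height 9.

Area of a trapezoid = (base1 + base2) * height / 2
Area = (22 + 24) * 9 / 2
Area = 46 * 9 / 2
Area = 414 / 2
Area = 207

207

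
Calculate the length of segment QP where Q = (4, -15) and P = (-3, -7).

d = sqrt((-7)^2 + (8)^2) = sqrt(113)

sqrt(113)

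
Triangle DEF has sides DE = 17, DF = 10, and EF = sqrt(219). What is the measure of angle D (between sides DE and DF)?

cos(D) = (17² + 10² - (sqrt(219))²) / (2 × 17 × 10) = 1/2, so D = arccos(1/2) = 60°.

60°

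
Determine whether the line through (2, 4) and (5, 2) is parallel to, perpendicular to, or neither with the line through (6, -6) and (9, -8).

Slope of line 1: m1 = (2 - 4)/(5 - 2) = -2/3 = -2/3
Slope of line 2: m2 = (-8 - -6)/(9 - 6) = -2/3 = -2/3
m1 = m2, so the lines are parallel.

Parallel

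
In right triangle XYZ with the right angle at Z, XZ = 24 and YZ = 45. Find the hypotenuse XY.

By the Pythagorean theorem: XY^2 = XZ^2 + YZ^2
XY^2 = 24^2 + 45^2 = 576 + 2025 = 2601
XY = sqrt(2601) = 51

51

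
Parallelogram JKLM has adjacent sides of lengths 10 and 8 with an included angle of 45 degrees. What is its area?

The area of a parallelogram equals the product of two adjacent sides times the sine of the included angle.
This is because the height equals 8 * sin(45°) = 4*sqrt(2).
Area = 10 * 4*sqrt(2) = 40*sqrt(2)

40*sqrt(2)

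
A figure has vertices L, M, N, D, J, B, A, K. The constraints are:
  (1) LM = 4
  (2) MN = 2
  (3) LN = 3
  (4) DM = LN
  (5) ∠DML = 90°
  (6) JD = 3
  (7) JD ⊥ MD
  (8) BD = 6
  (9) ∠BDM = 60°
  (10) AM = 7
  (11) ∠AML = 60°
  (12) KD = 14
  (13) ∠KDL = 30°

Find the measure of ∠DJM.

From the given relations: DM = LN = 3.
Step 1: By the law of cosines on triangle JDM: JM² = 3² + 3² − 2·3·3·cos(90°) = 18, so JM = 3·√2.
Step 2: By the inverse law of cosines on triangle DJM: cos(∠DJM) = (3² + (3·√2)² − 3²) / (2·3·3·√2) = 18/25.46 = 0.7071, so ∠DJM = 45°.

Therefore, the measure of angle ∠DJM = 45°.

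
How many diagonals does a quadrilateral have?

The number of diagonals in an n-gon is n(n - 3)/2.
For n = 4: 4(4 - 3)/2 = 4 × 1 / 2 = 2.

2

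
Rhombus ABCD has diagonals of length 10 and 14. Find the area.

The diagonals of a rhombus divide it into four right triangles.
Each triangle has legs 10/ 2 = 5 and 14/2 = 7, so each has area (1/2)*5*7 = 35/2.
Four such triangles give total area = (d1 * d2) / 2 = 70.

70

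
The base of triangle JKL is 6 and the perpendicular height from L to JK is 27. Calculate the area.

Area = (1/2)(6)(27) = 81

81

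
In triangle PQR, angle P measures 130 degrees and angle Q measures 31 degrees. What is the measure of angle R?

Let angle R = x. Then 130 + 31 + x = 180.
x = 180 - 161 = 19 degrees.

19 degrees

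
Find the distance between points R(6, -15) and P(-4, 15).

The horizontal distance is |-4 - 6| = 10 and the vertical distance is |15 - -15| = 30.
By the Pythagorean theorem, d = sqrt(10^2 + 30^2) = sqrt(1000) = 10*sqrt(10).

10*sqrt(10)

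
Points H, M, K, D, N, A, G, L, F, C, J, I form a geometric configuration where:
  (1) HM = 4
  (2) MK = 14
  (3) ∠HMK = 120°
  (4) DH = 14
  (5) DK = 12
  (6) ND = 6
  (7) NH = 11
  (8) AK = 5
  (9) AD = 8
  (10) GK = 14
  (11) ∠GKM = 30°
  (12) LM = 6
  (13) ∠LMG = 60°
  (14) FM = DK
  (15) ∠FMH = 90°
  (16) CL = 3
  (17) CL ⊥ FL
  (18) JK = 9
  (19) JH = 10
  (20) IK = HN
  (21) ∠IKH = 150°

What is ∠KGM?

Step 1: By the law of cosines on triangle GKM: GM² = 14² + 14² − 2·14·14·cos(30°) = 52.52, so GM ≈ 7.25.
Step 2: By the inverse law of cosines on triangle KGM: cos(∠KGM) = (14² + 7.25² − 14²) / (2·14·7.25) = 52.52/202.91 = 0.2588, so ∠KGM = 75°.

Therefore, the measure of angle ∠KGM = 75°.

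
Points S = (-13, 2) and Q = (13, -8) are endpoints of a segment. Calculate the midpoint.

The midpoint is the point halfway along the segment.
Move half the horizontal distance: -13 + (13 - -13)/2 = -13 + 26/2 = 0
Move half the vertical distance: 2 + (-8 - 2)/2 = 2 + -10/2 = -3
Midpoint = (0, -3)

(0, -3)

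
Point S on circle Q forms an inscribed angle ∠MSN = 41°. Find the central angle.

The inscribed angle theorem states that a central angle is always twice any inscribed angle that subtends the same arc.
Since the inscribed angle is 41°, the central angle = 2 × 41° = 82°.

82°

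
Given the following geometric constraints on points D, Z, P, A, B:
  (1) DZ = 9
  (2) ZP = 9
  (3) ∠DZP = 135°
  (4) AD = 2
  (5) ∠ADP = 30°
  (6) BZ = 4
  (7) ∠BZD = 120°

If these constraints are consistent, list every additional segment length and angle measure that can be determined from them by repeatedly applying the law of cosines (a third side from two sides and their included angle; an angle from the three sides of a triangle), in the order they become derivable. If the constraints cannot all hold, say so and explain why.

The constraints are consistent. Derivable facts, in order:
After 1 step:
- DB = √133
- DP ≈ 16.63
After 2 steps:
- PA ≈ 14.93
- ∠BDZ = 17.48°
- ∠DBZ = 42.52°
- ∠DPZ = 22.5°
- ∠PDZ = 22.5°
After 3 steps:
- ∠APD = 3.84°
- ∠DAP = 146.16°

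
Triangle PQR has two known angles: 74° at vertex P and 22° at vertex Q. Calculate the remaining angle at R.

By the triangle angle sum property, the three interior angles of any triangle add up to 180°.
We know angle P = 74° and angle Q = 22°, so their sum is 96°.
Therefore angle R = 180° - 96° = 84°.

84 degrees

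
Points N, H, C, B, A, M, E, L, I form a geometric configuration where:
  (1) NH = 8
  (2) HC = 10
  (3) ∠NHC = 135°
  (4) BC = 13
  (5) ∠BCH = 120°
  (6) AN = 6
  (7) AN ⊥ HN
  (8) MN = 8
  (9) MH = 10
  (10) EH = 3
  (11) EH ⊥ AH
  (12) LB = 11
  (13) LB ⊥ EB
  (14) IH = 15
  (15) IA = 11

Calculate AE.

Step 1: By the law of cosines on triangle HNA: HA² = 8² + 6² − 2·8·6·cos(90°) = 100, so HA = 10.
Step 2: By the law of cosines on triangle AHE: AE² = 10² + 3² − 2·10·3·cos(90°) = 109, so AE = √109.

Therefore, the length of AE = √109.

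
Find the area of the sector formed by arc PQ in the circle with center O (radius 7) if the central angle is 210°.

The full circle has area πr² = π(7)² = 49*pi.
The sector covers 210° out of 360°, a fraction of 7/12.
Sector area = 49*pi × 7/12 = 343*pi/12.

343*pi/12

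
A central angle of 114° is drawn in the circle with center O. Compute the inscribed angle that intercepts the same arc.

Inscribed angle = 114° / 2 = 57° (inscribed angle theorem).

57°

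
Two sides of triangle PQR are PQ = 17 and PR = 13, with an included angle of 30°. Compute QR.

When two sides and the included angle are known, the law of cosines gives the third side.
c^2 = a^2 + b^2 - 2ab cos(C) generalizes the Pythagorean theorem to non-right triangles.
Here: QR^2 = 289 + 169 - 442*(sqrt(3)/2) = 458 - 221*sqrt(3)
QR = sqrt(458 - 221*sqrt(3))

sqrt(458 - 221*sqrt(3))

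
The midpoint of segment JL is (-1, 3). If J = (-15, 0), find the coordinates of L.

Using the midpoint formula: M = ((x1 + x2)/2, (y1 + y2)/2)
We know M = (-1, 3) and J = (-15, 0)
For x: -1 = (-15 + x2)/2, so x2 = 2*-1 - -15 = 13
For y: 3 = (0 + y2)/2, so y2 = 2*3 - 0 = 6
L = (13, 6)

(13, 6)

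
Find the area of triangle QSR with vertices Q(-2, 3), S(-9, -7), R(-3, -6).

Shoelace: Area = (1/2)|-2(-7--6) + -9(-6-3) + -3(3--7)| = (1/2)(53) = 53/2

53/2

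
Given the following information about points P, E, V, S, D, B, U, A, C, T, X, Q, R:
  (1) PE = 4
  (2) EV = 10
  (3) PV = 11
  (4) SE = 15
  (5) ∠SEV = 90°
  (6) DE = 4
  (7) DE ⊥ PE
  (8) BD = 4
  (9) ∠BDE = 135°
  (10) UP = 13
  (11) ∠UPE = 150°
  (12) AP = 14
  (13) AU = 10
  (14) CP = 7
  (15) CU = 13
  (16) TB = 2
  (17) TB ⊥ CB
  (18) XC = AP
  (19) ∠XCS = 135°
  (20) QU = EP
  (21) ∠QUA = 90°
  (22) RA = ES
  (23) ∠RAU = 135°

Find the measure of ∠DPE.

Step 1: By the law of cosines on triangle PED: PD² = 4² + 4² − 2·4·4·cos(90°) = 32, so PD = 4·√2.
Step 2: By the inverse law of cosines on triangle DPE: cos(∠DPE) = ((4·√2)² + 4² − 4²) / (2·4·√2·4) = 32/45.25 = 0.7071, so ∠DPE = 45°.

Therefore, the measure of angle ∠DPE = 45°.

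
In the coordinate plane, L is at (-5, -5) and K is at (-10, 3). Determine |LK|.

d = sqrt((-10 - -5)^2 + (3 - -5)^2)
d = sqrt(-5^2 + 8^2)
d = sqrt(25 + 64)
d = sqrt(89)

sqrt(89)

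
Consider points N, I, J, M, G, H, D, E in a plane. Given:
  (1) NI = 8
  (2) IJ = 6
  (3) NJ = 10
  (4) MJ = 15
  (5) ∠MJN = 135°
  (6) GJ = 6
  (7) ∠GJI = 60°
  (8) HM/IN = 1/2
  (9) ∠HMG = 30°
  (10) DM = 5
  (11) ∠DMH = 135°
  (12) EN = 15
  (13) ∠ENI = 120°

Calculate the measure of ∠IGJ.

Step 1: By the law of cosines on triangle GJI: GI² = 6² + 6² − 2·6·6·cos(60°) = 36, so GI = 6.
Step 2: By the inverse law of cosines on triangle IGJ: cos(∠IGJ) = (6² + 6² − 6²) / (2·6·6) = 36/72 = 0.5, so ∠IGJ = 60°.

Therefore, the measure of angle ∠IGJ = 60°.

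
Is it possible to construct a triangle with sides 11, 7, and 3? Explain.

The longest side is 11. The other two sides sum to 3 + 7 = 10.
Since 10 ≤ 11, the two shorter sides cannot reach around to close the triangle.

No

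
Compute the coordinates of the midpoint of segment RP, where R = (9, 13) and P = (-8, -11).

M = ((x₁ + x₂)/2, (y₁ + y₂)/2)
= ((9 + -8)/2, (13 + -11)/2)
= (1/2, 2/2) = (1/2, 1)

(1/2, 1)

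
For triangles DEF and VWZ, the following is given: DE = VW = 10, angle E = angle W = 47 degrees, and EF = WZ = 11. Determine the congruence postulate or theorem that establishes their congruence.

The given information provides:
DE = VW = 10, angle E = angle W = 47 degrees, and EF = WZ = 11
This matches the SAS congruence theorem.
Two pairs of corresponding sides and the included angle are equal (Side-Angle-Side).

SAS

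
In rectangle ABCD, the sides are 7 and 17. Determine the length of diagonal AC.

Using the Pythagorean theorem:
d² = 7² + 17² = 49 + 289 = 338
d = sqrt(338) = 13*sqrt(2)

13*sqrt(2)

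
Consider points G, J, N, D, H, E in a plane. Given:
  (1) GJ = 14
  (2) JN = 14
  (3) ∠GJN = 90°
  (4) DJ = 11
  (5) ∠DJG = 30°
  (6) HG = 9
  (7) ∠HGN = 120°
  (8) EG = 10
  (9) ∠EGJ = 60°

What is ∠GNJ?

Step 1: By the law of cosines on triangle NJG: NG² = 14² + 14² − 2·14·14·cos(90°) = 392, so NG = 14·√2.
Step 2: By the inverse law of cosines on triangle GNJ: cos(∠GNJ) = ((14·√2)² + 14² − 14²) / (2·14·√2·14) = 392/554.37 = 0.7071, so ∠GNJ = 45°.

Therefore, the measure of angle ∠GNJ = 45°.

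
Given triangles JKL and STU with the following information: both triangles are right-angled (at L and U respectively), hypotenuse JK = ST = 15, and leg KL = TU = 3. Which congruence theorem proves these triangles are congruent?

Consider the given information: both triangles are right-angled (at L and U respectively), hypotenuse JK = ST = 15, and leg KL = TU = 3
This is not SAS or AAS: SAS requires two sides and the included angle between them. AAS requires two angles and a non-included side.
The correct criterion is HL. The hypotenuse and one leg of two right triangles are equal (Hypotenuse-Leg).

HL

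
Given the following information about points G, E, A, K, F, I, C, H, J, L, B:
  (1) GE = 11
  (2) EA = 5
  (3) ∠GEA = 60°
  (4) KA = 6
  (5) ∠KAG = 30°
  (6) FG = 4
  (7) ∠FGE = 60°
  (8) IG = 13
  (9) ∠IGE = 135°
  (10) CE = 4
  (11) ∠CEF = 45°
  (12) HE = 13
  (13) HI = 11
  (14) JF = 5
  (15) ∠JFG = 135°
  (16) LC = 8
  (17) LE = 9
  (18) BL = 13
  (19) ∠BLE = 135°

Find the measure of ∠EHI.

Step 1: By the law of cosines on triangle EGI: EI² = 11² + 13² − 2·11·13·cos(135°) = 492.23, so EI ≈ 22.19.
Step 2: By the inverse law of cosines on triangle EHI: cos(∠EHI) = (13² + 11² − 22.19²) / (2·13·11) = -202.23/286 = -0.7071, so ∠EHI = 135°.

Therefore, the measure of angle ∠EHI = 135°.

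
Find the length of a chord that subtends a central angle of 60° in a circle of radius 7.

Drop a perpendicular from the center to the chord, bisecting both the chord and the central angle.
Each half-chord = r sin(θ/2) = 7 sin(30°).
The full chord = 2 × 7 × sin(30°) = 7.

7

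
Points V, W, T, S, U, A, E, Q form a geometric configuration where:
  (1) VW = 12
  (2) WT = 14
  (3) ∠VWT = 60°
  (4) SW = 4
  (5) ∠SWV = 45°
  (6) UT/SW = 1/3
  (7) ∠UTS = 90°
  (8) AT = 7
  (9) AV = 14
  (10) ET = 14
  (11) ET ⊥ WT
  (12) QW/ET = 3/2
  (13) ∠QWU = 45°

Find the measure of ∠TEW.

Step 1: By the law of cosines on triangle ETW: EW² = 14² + 14² − 2·14·14·cos(90°) = 392, so EW = 14·√2.
Step 2: By the inverse law of cosines on triangle TEW: cos(∠TEW) = (14² + (14·√2)² − 14²) / (2·14·14·√2) = 392/554.37 = 0.7071, so ∠TEW = 45°.

Therefore, the measure of angle ∠TEW = 45°.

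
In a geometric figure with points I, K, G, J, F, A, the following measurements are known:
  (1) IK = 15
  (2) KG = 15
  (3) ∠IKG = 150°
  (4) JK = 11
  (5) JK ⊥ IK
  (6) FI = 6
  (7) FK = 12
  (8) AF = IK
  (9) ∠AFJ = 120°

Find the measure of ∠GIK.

Step 1: By the law of cosines on triangle IKG: IG² = 15² + 15² − 2·15·15·cos(150°) = 839.71, so IG ≈ 28.98.
Step 2: By the inverse law of cosines on triangle GIK: cos(∠GIK) = (28.98² + 15² − 15²) / (2·28.98·15) = 839.71/869.33 = 0.9659, so ∠GIK = 15°.

Therefore, the measure of angle ∠GIK = 15°.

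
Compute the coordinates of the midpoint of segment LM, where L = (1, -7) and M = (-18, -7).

The midpoint is the point halfway along the segment.
Move half the horizontal distance: 1 + (-18 - 1)/2 = 1 + -19/2 = -17/2
Move half the vertical distance: -7 + (-7 - -7)/2 = -7 + 0/2 = -7
Midpoint = (-17/2, -7)

(-17/2, -7)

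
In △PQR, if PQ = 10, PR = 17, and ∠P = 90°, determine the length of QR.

By the law of cosines: QR^2 = PQ^2 + PR^2 - 2*PQ*PR*cos(P)
QR^2 = 10^2 + 17^2 - 2*10*17*cos(90°)
QR^2 = 100 + 289 - 340*(0)
QR^2 = 389
QR = sqrt(389)

sqrt(389)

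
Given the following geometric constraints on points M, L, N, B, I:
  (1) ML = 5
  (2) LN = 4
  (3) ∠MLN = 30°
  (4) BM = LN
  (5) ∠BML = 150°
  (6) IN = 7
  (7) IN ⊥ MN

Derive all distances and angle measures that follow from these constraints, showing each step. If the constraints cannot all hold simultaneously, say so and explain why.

The constraints are consistent.

From the given relations:
  BM = LN = 4

Step 1: From ML = 5, LN = 4, and ∠MLN = 30°, by the law of cosines:
  MN² = ML² + LN² - 2·ML·LN·cos(30°) = 25 + 16 - 34.64 = 6.359
  MN ≈ 2.52

Step 2: From LM = 5, MB = 4, and ∠LMB = 150°, by the law of cosines:
  LB² = LM² + MB² - 2·LM·MB·cos(150°) = 25 + 16 + 34.64 = 75.64
  LB ≈ 8.7

Step 3: From MN = 2.52, NI = 7, and ∠MNI = 90°, by the law of cosines:
  MI² = MN² + NI² - 2·MN·NI·cos(90°) = 6.359 + 49 - 0 = 55.36
  MI ≈ 7.44

Step 4: From ML = 5, MN = 2.52, LN = 4, by the inverse law of cosines:
  cos(∠LMN) = (ML² + MN² - LN²) / (2·ML·MN)
  ∠LMN = 52.48°

Step 5: From LB = 8.7, LM = 5, BM = 4, by the inverse law of cosines:
  cos(∠BLM) = (LB² + LM² - BM²) / (2·LB·LM)
  ∠BLM = 13.29°

Step 6: From NL = 4, NM = 2.52, LM = 5, by the inverse law of cosines:
  cos(∠LNM) = (NL² + NM² - LM²) / (2·NL·NM)
  ∠LNM = 97.52°

Step 7: From BL = 8.7, BM = 4, LM = 5, by the inverse law of cosines:
  cos(∠LBM) = (BL² + BM² - LM²) / (2·BL·BM)
  ∠LBM = 16.71°

Step 8: From MI = 7.44, MN = 2.52, IN = 7, by the inverse law of cosines:
  cos(∠IMN) = (MI² + MN² - IN²) / (2·MI·MN)
  ∠IMN = 70.19°

Step 9: From IM = 7.44, IN = 7, MN = 2.52, by the inverse law of cosines:
  cos(∠MIN) = (IM² + IN² - MN²) / (2·IM·IN)
  ∠MIN = 19.81°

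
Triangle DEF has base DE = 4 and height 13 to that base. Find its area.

Area = (1/2)(4)(13) = 26

26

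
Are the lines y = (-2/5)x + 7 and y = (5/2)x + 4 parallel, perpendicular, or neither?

Slope of line 1: m1 = -2/5
Slope of line 2: m2 = 5/2
m1 * m2 = (-2/5) * (5/2) = -1 = -1, so the lines are perpendicular.

Perpendicular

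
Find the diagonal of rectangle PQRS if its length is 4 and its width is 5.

Using the Pythagorean theorem:
d² = 4² + 5² = 16 + 25 = 41
d = sqrt(41)

sqrt(41)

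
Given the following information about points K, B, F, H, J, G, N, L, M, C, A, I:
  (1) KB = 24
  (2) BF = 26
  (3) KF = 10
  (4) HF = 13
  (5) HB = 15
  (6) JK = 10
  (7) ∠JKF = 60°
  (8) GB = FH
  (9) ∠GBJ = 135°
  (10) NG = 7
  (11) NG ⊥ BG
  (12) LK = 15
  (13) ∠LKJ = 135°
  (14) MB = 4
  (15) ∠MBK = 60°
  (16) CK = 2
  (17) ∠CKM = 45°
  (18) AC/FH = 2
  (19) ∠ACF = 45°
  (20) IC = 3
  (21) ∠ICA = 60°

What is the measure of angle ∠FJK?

Step 1: By the law of cosines on triangle JKF: JF² = 10² + 10² − 2·10·10·cos(60°) = 100, so JF = 10.
Step 2: By the inverse law of cosines on triangle FJK: cos(∠FJK) = (10² + 10² − 10²) / (2·10·10) = 100/200 = 0.5, so ∠FJK = 60°.

Therefore, the measure of angle ∠FJK = 60°.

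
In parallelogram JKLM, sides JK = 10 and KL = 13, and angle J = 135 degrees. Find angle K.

Consecutive angles are supplementary: angle K = 180 - 135 = 45 degrees.

45 degrees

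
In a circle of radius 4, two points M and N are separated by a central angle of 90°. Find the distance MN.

Drop a perpendicular from the center to the chord, bisecting both the chord and the central angle.
Each half-chord = r sin(θ/2) = 4 sin(45°).
The full chord = 2 × 4 × sin(45°) = 4*sqrt(2).

4*sqrt(2)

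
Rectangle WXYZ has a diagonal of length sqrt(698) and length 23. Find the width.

The diagonal of a rectangle forms a right triangle with the two sides.
Rearranging the Pythagorean theorem: missing side = sqrt(d^2 - known^2).
= sqrt(698 - 529) = sqrt(169) = 13.

13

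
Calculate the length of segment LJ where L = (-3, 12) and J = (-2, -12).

d = sqrt((-2 - -3)^2 + (-12 - 12)^2)
d = sqrt(1^2 + -24^2)
d = sqrt(1 + 576)
d = sqrt(577)

sqrt(577)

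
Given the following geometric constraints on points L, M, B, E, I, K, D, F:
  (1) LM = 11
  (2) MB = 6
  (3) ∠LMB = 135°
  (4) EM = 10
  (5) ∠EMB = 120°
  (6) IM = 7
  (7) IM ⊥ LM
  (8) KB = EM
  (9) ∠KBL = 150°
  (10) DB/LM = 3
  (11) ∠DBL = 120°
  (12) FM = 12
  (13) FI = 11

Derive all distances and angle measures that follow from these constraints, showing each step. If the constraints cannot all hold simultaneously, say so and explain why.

The constraints are consistent.

From the given relations:
  KB = EM = 10
  DB = 3·LM = 3·11 = 33

Step 1: From LM = 11, MB = 6, and ∠LMB = 135°, by the law of cosines:
  LB² = LM² + MB² - 2·LM·MB·cos(135°) = 121 + 36 + 93.34 = 250.3
  LB ≈ 15.82

Step 2: From LM = 11, MI = 7, and ∠LMI = 90°, by the law of cosines:
  LI² = LM² + MI² - 2·LM·MI·cos(90°) = 121 + 49 - 0 = 170
  LI = √170

Step 3: From BM = 6, ME = 10, and ∠BME = 120°, by the law of cosines:
  BE² = BM² + ME² - 2·BM·ME·cos(120°) = 36 + 100 + 60 = 196
  BE = 14

Step 4: From MF = 12, MI = 7, FI = 11, by the inverse law of cosines:
  cos(∠FMI) = (MF² + MI² - FI²) / (2·MF·MI)
  ∠FMI = 64.62°

Step 5: From IF = 11, IM = 7, FM = 12, by the inverse law of cosines:
  cos(∠FIM) = (IF² + IM² - FM²) / (2·IF·IM)
  ∠FIM = 80.28°

Step 6: From FI = 11, FM = 12, IM = 7, by the inverse law of cosines:
  cos(∠IFM) = (FI² + FM² - IM²) / (2·FI·FM)
  ∠IFM = 35.1°

Step 7: From LB = 15.82, BK = 10, and ∠LBK = 150°, by the law of cosines:
  LK² = LB² + BK² - 2·LB·BK·cos(150°) = 250.3 + 100 + 274 = 624.4
  LK ≈ 24.99

Step 8: From LB = 15.82, BD = 33, and ∠LBD = 120°, by the law of cosines:
  LD² = LB² + BD² - 2·LB·BD·cos(120°) = 250.3 + 1089 + 522.1 = 1861
  LD ≈ 43.14

Step 9: From LB = 15.82, LM = 11, BM = 6, by the inverse law of cosines:
  cos(∠BLM) = (LB² + LM² - BM²) / (2·LB·LM)
  ∠BLM = 15.55°

Step 10: From LI = √170, LM = 11, IM = 7, by the inverse law of cosines:
  cos(∠ILM) = (LI² + LM² - IM²) / (2·LI·LM)
  ∠ILM = 32.47°

Step 11: From BE = 14, BM = 6, EM = 10, by the inverse law of cosines:
  cos(∠EBM) = (BE² + BM² - EM²) / (2·BE·BM)
  ∠EBM = 38.21°

Step 12: From BL = 15.82, BM = 6, LM = 11, by the inverse law of cosines:
  cos(∠LBM) = (BL² + BM² - LM²) / (2·BL·BM)
  ∠LBM = 29.45°

Step 13: From EB = 14, EM = 10, BM = 6, by the inverse law of cosines:
  cos(∠BEM) = (EB² + EM² - BM²) / (2·EB·EM)
  ∠BEM = 21.79°

Step 14: From IL = √170, IM = 7, LM = 11, by the inverse law of cosines:
  cos(∠LIM) = (IL² + IM² - LM²) / (2·IL·IM)
  ∠LIM = 57.53°

Step 15: From LB = 15.82, LD = 43.14, BD = 33, by the inverse law of cosines:
  cos(∠BLD) = (LB² + LD² - BD²) / (2·LB·LD)
  ∠BLD = 41.48°

Step 16: From LB = 15.82, LK = 24.99, BK = 10, by the inverse law of cosines:
  cos(∠BLK) = (LB² + LK² - BK²) / (2·LB·LK)
  ∠BLK = 11.54°

Step 17: From KB = 10, KL = 24.99, BL = 15.82, by the inverse law of cosines:
  cos(∠BKL) = (KB² + KL² - BL²) / (2·KB·KL)
  ∠BKL = 18.46°

Step 18: From DB = 33, DL = 43.14, BL = 15.82, by the inverse law of cosines:
  cos(∠BDL) = (DB² + DL² - BL²) / (2·DB·DL)
  ∠BDL = 18.52°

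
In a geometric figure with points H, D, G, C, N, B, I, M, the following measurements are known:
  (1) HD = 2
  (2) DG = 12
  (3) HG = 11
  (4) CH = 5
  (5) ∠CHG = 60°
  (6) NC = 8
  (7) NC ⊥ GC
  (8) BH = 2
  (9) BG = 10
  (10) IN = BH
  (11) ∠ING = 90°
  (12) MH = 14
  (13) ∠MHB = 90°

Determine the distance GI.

From the given relations: IN = BH = 2.
Step 1: By the law of cosines on triangle CHG: CG² = 5² + 11² − 2·5·11·cos(60°) = 91, so CG = √91.
Step 2: By the law of cosines on triangle GCN: GN² = √91² + 8² − 2·√91·8·cos(90°) = 155, so GN = √155.
Step 3: By the law of cosines on triangle GNI: GI² = √155² + 2² − 2·√155·2·cos(90°) = 159, so GI = √159.

Therefore, the length of GI = √159.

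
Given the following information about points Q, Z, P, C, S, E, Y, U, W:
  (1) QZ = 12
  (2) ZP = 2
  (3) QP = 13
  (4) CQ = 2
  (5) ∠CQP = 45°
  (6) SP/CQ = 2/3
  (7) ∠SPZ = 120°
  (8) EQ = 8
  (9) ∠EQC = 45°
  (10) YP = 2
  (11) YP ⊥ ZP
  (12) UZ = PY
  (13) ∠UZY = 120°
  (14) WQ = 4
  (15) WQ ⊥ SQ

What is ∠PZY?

Step 1: By the law of cosines on triangle ZPY: ZY² = 2² + 2² − 2·2·2·cos(90°) = 8, so ZY = 2·√2.
Step 2: By the inverse law of cosines on triangle PZY: cos(∠PZY) = (2² + (2·√2)² − 2²) / (2·2·2·√2) = 8/11.31 = 0.7071, so ∠PZY = 45°.

Therefore, the measure of angle ∠PZY = 45°.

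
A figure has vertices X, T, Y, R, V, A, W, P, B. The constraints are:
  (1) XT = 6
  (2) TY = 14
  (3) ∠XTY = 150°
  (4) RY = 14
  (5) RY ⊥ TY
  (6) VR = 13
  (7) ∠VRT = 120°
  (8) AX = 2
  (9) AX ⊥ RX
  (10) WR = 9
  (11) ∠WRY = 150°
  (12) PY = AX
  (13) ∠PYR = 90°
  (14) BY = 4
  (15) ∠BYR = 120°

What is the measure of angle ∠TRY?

Step 1: By the law of cosines on triangle RYT: RT² = 14² + 14² − 2·14·14·cos(90°) = 392, so RT = 14·√2.
Step 2: By the inverse law of cosines on triangle TRY: cos(∠TRY) = ((14·√2)² + 14² − 14²) / (2·14·√2·14) = 392/554.37 = 0.7071, so ∠TRY = 45°.

Therefore, the measure of angle ∠TRY = 45°.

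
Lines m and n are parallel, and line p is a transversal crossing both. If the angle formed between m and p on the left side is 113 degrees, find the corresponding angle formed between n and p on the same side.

Corresponding angles formed by parallel lines and a transversal are equal.
The given angle is 113 degrees.
The corresponding angle = 113 degrees.

113 degrees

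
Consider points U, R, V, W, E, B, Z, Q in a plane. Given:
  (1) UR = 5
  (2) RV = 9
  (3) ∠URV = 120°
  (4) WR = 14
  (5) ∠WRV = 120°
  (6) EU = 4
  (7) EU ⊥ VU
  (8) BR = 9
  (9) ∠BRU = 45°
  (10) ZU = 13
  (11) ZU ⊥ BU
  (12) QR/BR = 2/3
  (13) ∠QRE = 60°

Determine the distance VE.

Step 1: By the law of cosines on triangle URV: UV² = 5² + 9² − 2·5·9·cos(120°) = 151, so UV = √151.
Step 2: By the law of cosines on triangle VUE: VE² = √151² + 4² − 2·√151·4·cos(90°) = 167, so VE = √167.

Therefore, the length of VE = √167.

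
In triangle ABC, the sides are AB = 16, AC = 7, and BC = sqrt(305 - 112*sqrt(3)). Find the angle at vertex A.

cos(A) = (16² + 7² - (sqrt(305 - 112*sqrt(3)))²) / (2 × 16 × 7) = sqrt(3)/2, so A = arccos(sqrt(3)/2) = 30°.

30°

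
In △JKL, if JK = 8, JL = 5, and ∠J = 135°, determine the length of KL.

When two sides and the included angle are known, the law of cosines gives the third side.
c^2 = a^2 + b^2 - 2ab cos(C) generalizes the Pythagorean theorem to non-right triangles.
Here: KL^2 = 64 + 25 - 80*(-sqrt(2)/2) = 40*sqrt(2) + 89
KL = sqrt(40*sqrt(2) + 89)

sqrt(40*sqrt(2) + 89)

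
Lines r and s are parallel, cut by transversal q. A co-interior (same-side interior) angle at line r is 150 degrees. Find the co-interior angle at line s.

Co-interior angles (same-side interior) formed by parallel lines and a transversal are supplementary (sum to 180 degrees).
The given angle is 150 degrees.
The co-interior angle = 180 - 150 = 30 degrees.

30 degrees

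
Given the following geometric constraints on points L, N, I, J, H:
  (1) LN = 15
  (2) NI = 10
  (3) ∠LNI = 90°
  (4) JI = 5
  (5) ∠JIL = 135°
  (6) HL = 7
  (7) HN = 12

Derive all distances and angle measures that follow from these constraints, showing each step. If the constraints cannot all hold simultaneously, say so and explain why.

The constraints are consistent.

Step 1: From LN = 15, NI = 10, and ∠LNI = 90°, by the law of cosines:
  LI² = LN² + NI² - 2·LN·NI·cos(90°) = 225 + 100 - 0 = 325
  LI = 5·√13

Step 2: From LH = 7, LN = 15, HN = 12, by the inverse law of cosines:
  cos(∠HLN) = (LH² + LN² - HN²) / (2·LH·LN)
  ∠HLN = 51.75°

Step 3: From NH = 12, NL = 15, HL = 7, by the inverse law of cosines:
  cos(∠HNL) = (NH² + NL² - HL²) / (2·NH·NL)
  ∠HNL = 27.27°

Step 4: From HL = 7, HN = 12, LN = 15, by the inverse law of cosines:
  cos(∠LHN) = (HL² + HN² - LN²) / (2·HL·HN)
  ∠LHN = 100.98°

Step 5: From LI = 5·√13, IJ = 5, and ∠LIJ = 135°, by the law of cosines:
  LJ² = LI² + IJ² - 2·LI·IJ·cos(135°) = 325 + 25 + 127.5 = 477.5
  LJ ≈ 21.85

Step 6: From LI = 5·√13, LN = 15, IN = 10, by the inverse law of cosines:
  cos(∠ILN) = (LI² + LN² - IN²) / (2·LI·LN)
  ∠ILN = 33.69°

Step 7: From IL = 5·√13, IN = 10, LN = 15, by the inverse law of cosines:
  cos(∠LIN) = (IL² + IN² - LN²) / (2·IL·IN)
  ∠LIN = 56.31°

Step 8: From LI = 5·√13, LJ = 21.85, IJ = 5, by the inverse law of cosines:
  cos(∠ILJ) = (LI² + LJ² - IJ²) / (2·LI·LJ)
  ∠ILJ = 9.31°

Step 9: From JI = 5, JL = 21.85, IL = 5·√13, by the inverse law of cosines:
  cos(∠IJL) = (JI² + JL² - IL²) / (2·JI·JL)
  ∠IJL = 35.69°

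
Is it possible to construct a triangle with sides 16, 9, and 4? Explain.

Check the triangle inequality: 9 + 4 = 13 ≤ 16.
Since the sum of two sides does not exceed the third, no triangle can be formed.

No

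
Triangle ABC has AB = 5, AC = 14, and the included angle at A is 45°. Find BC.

Law of cosines: BC^2 = 5^2 + 14^2 - 2(5)(14)cos(45°) = 221 - 70*sqrt(2), so BC = sqrt(221 - 70*sqrt(2)).

sqrt(221 - 70*sqrt(2))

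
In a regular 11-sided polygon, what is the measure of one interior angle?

Each interior angle of a regular n-gon is (n - 2) * 180 / n.
For n = 11: (11 - 2) * 180 / 11 = 1620/11 = 1620/11 degrees.

1620/11 degrees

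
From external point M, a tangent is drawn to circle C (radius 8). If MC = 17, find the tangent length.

Let T be the point of tangency. Then CT ⊥ MT (radius ⊥ tangent).
In right triangle CTM: CM² = CT² + MT²
17² = 8² + MT²
MT² = 225, MT = 15

15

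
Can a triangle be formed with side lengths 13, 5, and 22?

No.
The triangle inequality is violated: 13 + 5 = 18 ≤ 22.
These lengths cannot form a triangle.

No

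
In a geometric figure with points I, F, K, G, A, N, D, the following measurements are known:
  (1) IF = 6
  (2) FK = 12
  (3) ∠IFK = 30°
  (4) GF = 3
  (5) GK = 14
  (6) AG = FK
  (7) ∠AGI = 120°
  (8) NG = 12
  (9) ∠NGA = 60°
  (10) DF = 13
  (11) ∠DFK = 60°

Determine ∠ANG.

From the given relations: AG = FK = 12.
Step 1: By the law of cosines on triangle NGA: NA² = 12² + 12² − 2·12·12·cos(60°) = 144, so NA = 12.
Step 2: By the inverse law of cosines on triangle ANG: cos(∠ANG) = (12² + 12² − 12²) / (2·12·12) = 144/288 = 0.5, so ∠ANG = 60°.

Therefore, the measure of angle ∠ANG = 60°.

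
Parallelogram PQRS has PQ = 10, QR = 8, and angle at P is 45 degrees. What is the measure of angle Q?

Consecutive angles are supplementary: angle Q = 180 - 45 = 135 degrees.

135 degrees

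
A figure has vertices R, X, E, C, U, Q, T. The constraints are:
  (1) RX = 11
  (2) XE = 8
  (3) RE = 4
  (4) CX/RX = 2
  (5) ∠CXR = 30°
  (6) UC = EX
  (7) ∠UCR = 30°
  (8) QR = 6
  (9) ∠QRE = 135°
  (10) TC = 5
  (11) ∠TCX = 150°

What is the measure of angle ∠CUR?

From the given relations: CX = 2·RX = 2·11 = 22; UC = EX = 8.
Step 1: By the law of cosines on triangle CXR: CR² = 22² + 11² − 2·22·11·cos(30°) = 185.84, so CR ≈ 13.63.
Step 2: By the law of cosines on triangle UCR: UR² = 8² + 13.63² − 2·8·13.63·cos(30°) = 60.95, so UR ≈ 7.81.
Step 3: By the inverse law of cosines on triangle CUR: cos(∠CUR) = (8² + 7.81² − 13.63²) / (2·8·7.81) = -60.9/124.91 = -0.4875, so ∠CUR = 119.18°.

Therefore, the measure of angle ∠CUR = 119.18°.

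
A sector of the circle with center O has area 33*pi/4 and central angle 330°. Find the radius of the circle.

Sector area A = πr² × θ/360, so r² = 360A / (πθ).
r² = 360 × 33*pi/4 / (π × 330)
r² = 9
r = 3

3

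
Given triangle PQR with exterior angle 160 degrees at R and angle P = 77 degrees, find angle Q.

angle Q = 160 - 77 = 83 degrees (exterior angle theorem).

83 degrees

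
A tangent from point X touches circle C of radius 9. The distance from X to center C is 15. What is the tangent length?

Let T be the point of tangency. Then CT ⊥ XT (radius ⊥ tangent).
In right triangle CTX: CX² = CT² + XT²
15² = 9² + XT²
XT² = 144, XT = 12

12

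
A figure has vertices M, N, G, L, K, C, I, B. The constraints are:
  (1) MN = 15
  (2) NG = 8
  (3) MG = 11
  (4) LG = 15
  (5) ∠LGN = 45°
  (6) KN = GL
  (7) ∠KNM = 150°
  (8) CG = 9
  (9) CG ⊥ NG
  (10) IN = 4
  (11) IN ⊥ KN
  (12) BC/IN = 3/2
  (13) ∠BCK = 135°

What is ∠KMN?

From the given relations: KN = GL = 15.
Step 1: By the law of cosines on triangle MNK: MK² = 15² + 15² − 2·15·15·cos(150°) = 839.71, so MK ≈ 28.98.
Step 2: By the inverse law of cosines on triangle KMN: cos(∠KMN) = (28.98² + 15² − 15²) / (2·28.98·15) = 839.71/869.33 = 0.9659, so ∠KMN = 15°.

Therefore, the measure of angle ∠KMN = 15°.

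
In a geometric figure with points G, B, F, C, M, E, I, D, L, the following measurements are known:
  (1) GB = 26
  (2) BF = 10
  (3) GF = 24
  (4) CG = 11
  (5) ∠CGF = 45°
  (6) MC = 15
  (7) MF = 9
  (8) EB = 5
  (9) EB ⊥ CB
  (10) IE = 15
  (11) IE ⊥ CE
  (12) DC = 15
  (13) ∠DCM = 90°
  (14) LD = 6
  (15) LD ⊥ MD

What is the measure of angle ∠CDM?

Step 1: By the law of cosines on triangle DCM: DM² = 15² + 15² − 2·15·15·cos(90°) = 450, so DM = 15·√2.
Step 2: By the inverse law of cosines on triangle CDM: cos(∠CDM) = (15² + (15·√2)² − 15²) / (2·15·15·√2) = 450/636.4 = 0.7071, so ∠CDM = 45°.

Therefore, the measure of angle ∠CDM = 45°.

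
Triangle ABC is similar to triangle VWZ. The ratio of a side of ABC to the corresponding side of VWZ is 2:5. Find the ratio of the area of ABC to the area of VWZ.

Area ratio = (side ratio)^2 = (2/5)^2 = 4:25.

4:25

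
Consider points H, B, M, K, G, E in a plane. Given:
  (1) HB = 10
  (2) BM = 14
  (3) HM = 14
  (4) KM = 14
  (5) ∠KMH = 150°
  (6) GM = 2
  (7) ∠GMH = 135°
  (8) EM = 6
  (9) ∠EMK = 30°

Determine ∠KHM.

Step 1: By the law of cosines on triangle HMK: HK² = 14² + 14² − 2·14·14·cos(150°) = 731.48, so HK ≈ 27.05.
Step 2: By the inverse law of cosines on triangle KHM: cos(∠KHM) = (27.05² + 14² − 14²) / (2·27.05·14) = 731.48/757.29 = 0.9659, so ∠KHM = 15°.

Therefore, the measure of angle ∠KHM = 15°.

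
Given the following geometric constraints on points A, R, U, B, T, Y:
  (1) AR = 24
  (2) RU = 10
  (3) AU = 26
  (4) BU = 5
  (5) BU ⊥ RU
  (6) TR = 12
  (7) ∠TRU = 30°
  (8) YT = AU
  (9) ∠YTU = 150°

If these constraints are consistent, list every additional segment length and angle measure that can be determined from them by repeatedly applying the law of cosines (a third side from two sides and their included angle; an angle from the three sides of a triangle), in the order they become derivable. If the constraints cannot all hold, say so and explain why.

The constraints are consistent. Derivable facts, in order:
After 1 step:
- RB = 5·√5
- UT ≈ 6.01
- ∠ARU = 90°
- ∠AUR = 67.38°
- ∠RAU = 22.62°
After 2 steps:
- UY ≈ 31.35
- ∠BRU = 26.57°
- ∠RBU = 63.43°
- ∠RTU = 56.26°
- ∠RUT = 93.74°
After 3 steps:
- ∠TUY = 24.5°
- ∠TYU = 5.5°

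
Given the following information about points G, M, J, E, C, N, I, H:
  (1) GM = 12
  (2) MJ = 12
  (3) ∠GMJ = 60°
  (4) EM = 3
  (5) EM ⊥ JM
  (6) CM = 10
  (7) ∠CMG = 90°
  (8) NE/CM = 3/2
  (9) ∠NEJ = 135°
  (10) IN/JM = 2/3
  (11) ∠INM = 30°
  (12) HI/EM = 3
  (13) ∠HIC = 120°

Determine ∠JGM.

Step 1: By the law of cosines on triangle GMJ: GJ² = 12² + 12² − 2·12·12·cos(60°) = 144, so GJ = 12.
Step 2: By the inverse law of cosines on triangle JGM: cos(∠JGM) = (12² + 12² − 12²) / (2·12·12) = 144/288 = 0.5, so ∠JGM = 60°.

Therefore, the measure of angle ∠JGM = 60°.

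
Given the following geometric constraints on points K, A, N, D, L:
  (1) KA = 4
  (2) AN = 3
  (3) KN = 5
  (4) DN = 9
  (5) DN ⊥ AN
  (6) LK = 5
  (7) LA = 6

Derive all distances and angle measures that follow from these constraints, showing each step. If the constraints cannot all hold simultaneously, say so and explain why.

The constraints are consistent.

Step 1: From AN = 3, ND = 9, and ∠AND = 90°, by the law of cosines:
  AD² = AN² + ND² - 2·AN·ND·cos(90°) = 9 + 81 - 0 = 90
  AD = 3·√10

Step 2: From KA = 4, KL = 5, AL = 6, by the inverse law of cosines:
  cos(∠AKL) = (KA² + KL² - AL²) / (2·KA·KL)
  ∠AKL = 82.82°

Step 3: From KA = 4, KN = 5, AN = 3, by the inverse law of cosines:
  cos(∠AKN) = (KA² + KN² - AN²) / (2·KA·KN)
  ∠AKN = 36.87°

Step 4: From AK = 4, AL = 6, KL = 5, by the inverse law of cosines:
  cos(∠KAL) = (AK² + AL² - KL²) / (2·AK·AL)
  ∠KAL = 55.77°

Step 5: From AK = 4, AN = 3, KN = 5, by the inverse law of cosines:
  cos(∠KAN) = (AK² + AN² - KN²) / (2·AK·AN)
  ∠KAN = 90°

Step 6: From NA = 3, NK = 5, AK = 4, by the inverse law of cosines:
  cos(∠ANK) = (NA² + NK² - AK²) / (2·NA·NK)
  ∠ANK = 53.13°

Step 7: From LA = 6, LK = 5, AK = 4, by the inverse law of cosines:
  cos(∠ALK) = (LA² + LK² - AK²) / (2·LA·LK)
  ∠ALK = 41.41°

Step 8: From AD = 3·√10, AN = 3, DN = 9, by the inverse law of cosines:
  cos(∠DAN) = (AD² + AN² - DN²) / (2·AD·AN)
  ∠DAN = 71.57°

Step 9: From DA = 3·√10, DN = 9, AN = 3, by the inverse law of cosines:
  cos(∠ADN) = (DA² + DN² - AN²) / (2·DA·DN)
  ∠ADN = 18.43°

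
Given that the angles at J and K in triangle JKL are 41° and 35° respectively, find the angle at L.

The interior angles sum to 180°: angle L = 180 - 41 - 35 = 104°.
The triangle is obtuse (angles 41°, 35°, 104°).

104 degrees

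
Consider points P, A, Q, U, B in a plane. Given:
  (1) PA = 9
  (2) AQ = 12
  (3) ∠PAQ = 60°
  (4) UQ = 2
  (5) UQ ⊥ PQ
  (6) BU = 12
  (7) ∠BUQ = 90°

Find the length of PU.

Step 1: By the law of cosines on triangle PAQ: PQ² = 9² + 12² − 2·9·12·cos(60°) = 117, so PQ = 3·√13.
Step 2: By the law of cosines on triangle PQU: PU² = (3·√13)² + 2² − 2·3·√13·2·cos(90°) = 121, so PU = 11.

Therefore, the length of PU = 11.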